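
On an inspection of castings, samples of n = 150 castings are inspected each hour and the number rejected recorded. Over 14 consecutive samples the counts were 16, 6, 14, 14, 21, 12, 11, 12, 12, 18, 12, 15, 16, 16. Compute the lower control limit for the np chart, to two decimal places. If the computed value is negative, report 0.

p̄ = Σdᵢ / (k·n) = 195 / (14 × 150) = 0.09286
LCL = np̄ − 3·√(np̄(1−p̄)) = 13.9286 − 3 × 3.5546 = 3.2648

3.26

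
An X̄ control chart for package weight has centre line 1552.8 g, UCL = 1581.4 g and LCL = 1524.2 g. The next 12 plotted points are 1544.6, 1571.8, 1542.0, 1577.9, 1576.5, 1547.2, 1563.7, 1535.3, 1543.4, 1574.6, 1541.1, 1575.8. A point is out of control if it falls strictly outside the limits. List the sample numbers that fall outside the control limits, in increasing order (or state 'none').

All 12 points lie within [1524.2, 1581.4].

none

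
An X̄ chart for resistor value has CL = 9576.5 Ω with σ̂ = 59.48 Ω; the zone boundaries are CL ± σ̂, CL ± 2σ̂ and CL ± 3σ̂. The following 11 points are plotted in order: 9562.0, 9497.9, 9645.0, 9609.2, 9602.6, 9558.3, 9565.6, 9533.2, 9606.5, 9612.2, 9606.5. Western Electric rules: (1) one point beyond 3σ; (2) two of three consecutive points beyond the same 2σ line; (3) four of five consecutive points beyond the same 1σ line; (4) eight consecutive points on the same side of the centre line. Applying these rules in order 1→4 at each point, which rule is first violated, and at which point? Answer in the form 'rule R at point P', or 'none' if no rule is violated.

none

Zone of each point (C = within 1σ̂, B = 1σ̂–2σ̂, A = 2σ̂–3σ̂, * = beyond 3σ̂; sign = side of CL): 1:-C, 2:-B, 3:+B, 4:+C, 5:+C, 6:-C, 7:-C, 8:-C, 9:+C, 10:+C, 11:+C
No rule fires across all 11 points.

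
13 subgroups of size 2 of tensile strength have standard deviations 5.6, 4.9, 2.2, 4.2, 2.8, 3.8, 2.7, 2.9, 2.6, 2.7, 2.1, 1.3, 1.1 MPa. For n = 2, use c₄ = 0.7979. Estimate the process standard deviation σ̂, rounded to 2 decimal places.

s̄ = (5.6 + 4.9 + 2.2 + 4.2 + 2.8 + 3.8 + 2.7 + 2.9 + 2.6 + 2.7 + 2.1 + 1.3 + 1.1) / 13 = 2.9923
σ̂ = s̄ / c₄ = 2.9923 / 0.7979 = 3.7502

3.75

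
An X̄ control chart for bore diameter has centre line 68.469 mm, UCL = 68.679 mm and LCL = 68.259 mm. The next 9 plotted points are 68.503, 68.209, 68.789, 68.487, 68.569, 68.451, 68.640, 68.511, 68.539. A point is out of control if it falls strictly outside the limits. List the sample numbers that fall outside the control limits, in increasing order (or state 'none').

Compare each point to [68.259, 68.679]: sample 2 = 68.209 < LCL; sample 3 = 68.789 > UCL.

2, 3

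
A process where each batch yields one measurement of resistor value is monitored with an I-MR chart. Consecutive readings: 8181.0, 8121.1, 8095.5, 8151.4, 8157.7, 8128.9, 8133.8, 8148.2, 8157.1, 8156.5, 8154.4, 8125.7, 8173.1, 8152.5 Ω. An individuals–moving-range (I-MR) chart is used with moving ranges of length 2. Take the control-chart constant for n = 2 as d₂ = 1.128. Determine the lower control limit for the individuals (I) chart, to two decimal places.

8083.28

X̄ = (8181.0 + 8121.1 + 8095.5 + 8151.4 + 8157.7 + 8128.9 + 8133.8 + 8148.2 + 8157.1 + 8156.5 + 8154.4 + 8125.7 + 8173.1 + 8152.5) / 14 = 8145.4929
Moving ranges: 59.9, 25.6, 55.9, 6.3, 28.8, 4.9, 14.4, 8.9, 0.6, 2.1, 28.7, 47.4, 20.6; M̄R̄ = 304.1000 / 13 = 23.3923
LCL = X̄ − 3·M̄R̄/d₂ = 8145.4929 − 3 × 23.3923 / 1.128 = 8083.2793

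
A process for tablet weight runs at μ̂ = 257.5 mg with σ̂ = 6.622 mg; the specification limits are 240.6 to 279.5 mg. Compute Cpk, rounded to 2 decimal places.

0.85

Cpu = (USL − μ̂) / (3σ̂) = (279.5 − 257.5) / (3 × 6.622) = 1.1074; Cpl = (μ̂ − LSL) / (3σ̂) = (257.5 − 240.6) / (3 × 6.622) = 0.8507; Cpk = min(Cpu, Cpl) = 0.8507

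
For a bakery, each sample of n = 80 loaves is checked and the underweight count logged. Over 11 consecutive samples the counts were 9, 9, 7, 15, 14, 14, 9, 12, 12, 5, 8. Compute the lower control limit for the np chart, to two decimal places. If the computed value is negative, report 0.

1.35

p̄ = Σdᵢ / (k·n) = 114 / (11 × 80) = 0.12955
LCL = np̄ − 3·√(np̄(1−p̄)) = 10.3636 − 3 × 3.0035 = 1.3531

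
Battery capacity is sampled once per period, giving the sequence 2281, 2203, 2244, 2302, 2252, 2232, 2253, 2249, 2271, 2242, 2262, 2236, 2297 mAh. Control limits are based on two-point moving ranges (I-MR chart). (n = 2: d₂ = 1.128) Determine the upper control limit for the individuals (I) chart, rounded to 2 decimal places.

X̄ = (2281 + 2203 + 2244 + 2302 + 2252 + 2232 + 2253 + 2249 + 2271 + 2242 + 2262 + 2236 + 2297) / 13 = 2255.6923
Moving ranges: 78, 41, 58, 50, 20, 21, 4, 22, 29, 20, 26, 61; M̄R̄ = 430.0000 / 12 = 35.8333
UCL = X̄ + 3·M̄R̄/d₂ = 2255.6923 + 3 × 35.8333 / 1.128 = 2350.9937

2350.99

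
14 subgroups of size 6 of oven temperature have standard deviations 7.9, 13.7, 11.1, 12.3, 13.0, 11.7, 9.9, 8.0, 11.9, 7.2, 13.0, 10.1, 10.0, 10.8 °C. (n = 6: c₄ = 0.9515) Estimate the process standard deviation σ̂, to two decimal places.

11.31

s̄ = (7.9 + 13.7 + 11.1 + 12.3 + 13.0 + 11.7 + 9.9 + 8.0 + 11.9 + 7.2 + 13.0 + 10.1 + 10.0 + 10.8) / 14 = 10.7571
σ̂ = s̄ / c₄ = 10.7571 / 0.9515 = 11.3055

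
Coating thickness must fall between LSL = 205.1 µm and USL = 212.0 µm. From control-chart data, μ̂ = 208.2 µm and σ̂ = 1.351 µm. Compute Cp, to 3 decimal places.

0.851

Cp = (USL − LSL) / (6σ̂) = (212.0 − 205.1) / (6 × 1.351) = 6.9000 / 8.1060 = 0.8512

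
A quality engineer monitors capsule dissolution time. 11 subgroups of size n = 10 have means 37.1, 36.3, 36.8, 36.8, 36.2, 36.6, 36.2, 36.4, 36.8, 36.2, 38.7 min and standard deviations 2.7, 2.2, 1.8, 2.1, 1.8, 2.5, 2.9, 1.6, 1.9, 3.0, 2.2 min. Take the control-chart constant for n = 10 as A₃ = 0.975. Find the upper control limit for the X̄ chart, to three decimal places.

38.926

X̄̄ = (37.1 + 36.3 + 36.8 + 36.8 + 36.2 + 36.6 + 36.2 + 36.4 + 36.8 + 36.2 + 38.7) / 11 = 36.7364
s̄ = (2.7 + 2.2 + 1.8 + 2.1 + 1.8 + 2.5 + 2.9 + 1.6 + 1.9 + 3.0 + 2.2) / 11 = 2.2455
UCL = X̄̄ + A₃·s̄ = 36.7364 + 0.975 × 2.2455 = 38.9257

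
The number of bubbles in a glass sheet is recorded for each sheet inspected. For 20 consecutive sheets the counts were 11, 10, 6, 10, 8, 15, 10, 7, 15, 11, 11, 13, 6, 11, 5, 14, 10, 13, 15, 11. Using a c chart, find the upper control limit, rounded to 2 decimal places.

20.37

c̄ = (11 + 10 + 6 + 10 + 8 + 15 + 10 + 7 + 15 + 11 + 11 + 13 + 6 + 11 + 5 + 14 + 10 + 13 + 15 + 11) / 20 = 212 / 20 = 10.6000
UCL = c̄ + 3√c̄ = 10.6000 + 3 × √10.6000 = 10.6000 + 3 × 3.2558 = 20.3673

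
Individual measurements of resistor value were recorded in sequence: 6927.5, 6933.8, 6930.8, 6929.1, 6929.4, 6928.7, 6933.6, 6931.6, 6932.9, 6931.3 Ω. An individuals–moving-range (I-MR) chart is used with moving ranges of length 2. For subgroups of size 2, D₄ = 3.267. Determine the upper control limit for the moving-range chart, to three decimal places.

Moving ranges: 6.3, 3.0, 1.7, 0.3, 0.7, 4.9, 2.0, 1.3, 1.6; M̄R̄ = 21.8000 / 9 = 2.4222
UCL_MR = D₄·M̄R̄ = 3.267 × 2.4222 = 7.9134

7.913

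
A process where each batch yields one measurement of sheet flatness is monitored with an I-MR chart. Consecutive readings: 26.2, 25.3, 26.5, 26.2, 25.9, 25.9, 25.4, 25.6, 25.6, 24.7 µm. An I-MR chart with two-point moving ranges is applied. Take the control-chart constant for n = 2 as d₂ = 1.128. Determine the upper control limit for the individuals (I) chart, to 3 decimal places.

X̄ = (26.2 + 25.3 + 26.5 + 26.2 + 25.9 + 25.9 + 25.4 + 25.6 + 25.6 + 24.7) / 10 = 25.7300
Moving ranges: 0.9, 1.2, 0.3, 0.3, 0.0, 0.5, 0.2, 0.0, 0.9; M̄R̄ = 4.3000 / 9 = 0.4778
UCL = X̄ + 3·M̄R̄/d₂ = 25.7300 + 3 × 0.4778 / 1.128 = 27.0007

27.001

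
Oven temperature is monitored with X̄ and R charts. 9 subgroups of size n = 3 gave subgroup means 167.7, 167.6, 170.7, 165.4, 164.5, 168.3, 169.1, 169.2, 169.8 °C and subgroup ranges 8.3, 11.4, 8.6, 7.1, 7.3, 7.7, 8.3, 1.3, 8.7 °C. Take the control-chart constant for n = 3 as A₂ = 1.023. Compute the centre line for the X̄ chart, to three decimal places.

X̄̄ = (167.7 + 167.6 + 170.7 + 165.4 + 164.5 + 168.3 + 169.1 + 169.2 + 169.8) / 9 = 1512.3000 / 9 = 168.0333
CL = X̄̄ = 168.0333

168.033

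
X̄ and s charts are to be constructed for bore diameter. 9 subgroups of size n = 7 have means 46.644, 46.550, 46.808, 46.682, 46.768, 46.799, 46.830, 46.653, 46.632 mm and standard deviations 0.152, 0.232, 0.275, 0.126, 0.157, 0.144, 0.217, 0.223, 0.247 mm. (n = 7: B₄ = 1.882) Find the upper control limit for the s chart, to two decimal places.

0.37

s̄ = (0.152 + 0.232 + 0.275 + 0.126 + 0.157 + 0.144 + 0.217 + 0.223 + 0.247) / 9 = 0.1970
UCL_s = B₄·s̄ = 1.882 × 0.1970 = 0.3708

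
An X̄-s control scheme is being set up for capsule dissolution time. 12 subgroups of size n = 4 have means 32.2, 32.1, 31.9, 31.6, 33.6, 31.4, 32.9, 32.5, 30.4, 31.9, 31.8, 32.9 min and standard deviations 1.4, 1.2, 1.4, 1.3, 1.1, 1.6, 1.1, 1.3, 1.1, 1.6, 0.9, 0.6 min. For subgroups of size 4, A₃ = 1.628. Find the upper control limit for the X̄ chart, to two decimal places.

34.08

X̄̄ = (32.2 + 32.1 + 31.9 + 31.6 + 33.6 + 31.4 + 32.9 + 32.5 + 30.4 + 31.9 + 31.8 + 32.9) / 12 = 32.1000
s̄ = (1.4 + 1.2 + 1.4 + 1.3 + 1.1 + 1.6 + 1.1 + 1.3 + 1.1 + 1.6 + 0.9 + 0.6) / 12 = 1.2167
UCL = X̄̄ + A₃·s̄ = 32.1000 + 1.628 × 1.2167 = 34.0807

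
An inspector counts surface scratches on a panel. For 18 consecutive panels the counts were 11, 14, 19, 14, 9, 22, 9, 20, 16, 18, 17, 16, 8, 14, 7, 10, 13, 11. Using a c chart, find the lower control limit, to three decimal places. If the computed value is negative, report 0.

2.642

c̄ = (11 + 14 + 19 + 14 + 9 + 22 + 9 + 20 + 16 + 18 + 17 + 16 + 8 + 14 + 7 + 10 + 13 + 11) / 18 = 248 / 18 = 13.7778
LCL = c̄ − 3√c̄ = 13.7778 − 3 × 3.7118 = 2.6422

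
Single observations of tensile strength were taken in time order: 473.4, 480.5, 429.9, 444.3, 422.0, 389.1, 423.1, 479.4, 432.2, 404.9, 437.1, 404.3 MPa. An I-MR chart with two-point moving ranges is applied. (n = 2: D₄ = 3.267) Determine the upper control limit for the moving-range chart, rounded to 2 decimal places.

106.06

Moving ranges: 7.1, 50.6, 14.4, 22.3, 32.9, 34.0, 56.3, 47.2, 27.3, 32.2, 32.8; M̄R̄ = 357.1000 / 11 = 32.4636
UCL_MR = D₄·M̄R̄ = 3.267 × 32.4636 = 106.0587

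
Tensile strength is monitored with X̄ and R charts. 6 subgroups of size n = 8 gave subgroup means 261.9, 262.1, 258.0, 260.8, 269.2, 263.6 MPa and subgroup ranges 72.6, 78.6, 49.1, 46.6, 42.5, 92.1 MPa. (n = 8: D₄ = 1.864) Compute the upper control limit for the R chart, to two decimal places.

R̄ = (72.6 + 78.6 + 49.1 + 46.6 + 42.5 + 92.1) / 6 = 381.5000 / 6 = 63.5833
UCL_R = D₄·R̄ = 1.864 × 63.5833 = 118.5193

118.52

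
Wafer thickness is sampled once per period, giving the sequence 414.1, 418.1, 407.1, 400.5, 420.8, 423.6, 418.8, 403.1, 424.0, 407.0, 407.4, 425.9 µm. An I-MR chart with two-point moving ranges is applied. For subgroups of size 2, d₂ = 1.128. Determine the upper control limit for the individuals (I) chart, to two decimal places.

X̄ = (414.1 + 418.1 + 407.1 + 400.5 + 420.8 + 423.6 + 418.8 + 403.1 + 424.0 + 407.0 + 407.4 + 425.9) / 12 = 414.2000
Moving ranges: 4.0, 11.0, 6.6, 20.3, 2.8, 4.8, 15.7, 20.9, 17.0, 0.4, 18.5; M̄R̄ = 122.0000 / 11 = 11.0909
UCL = X̄ + 3·M̄R̄/d₂ = 414.2000 + 3 × 11.0909 / 1.128 = 443.6971

443.70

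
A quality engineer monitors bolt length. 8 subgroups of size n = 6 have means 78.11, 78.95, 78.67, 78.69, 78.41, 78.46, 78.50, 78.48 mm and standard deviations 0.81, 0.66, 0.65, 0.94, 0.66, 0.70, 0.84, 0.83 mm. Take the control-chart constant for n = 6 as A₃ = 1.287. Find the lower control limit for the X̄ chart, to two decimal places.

77.55

X̄̄ = (78.11 + 78.95 + 78.67 + 78.69 + 78.41 + 78.46 + 78.50 + 78.48) / 8 = 78.5337
s̄ = (0.81 + 0.66 + 0.65 + 0.94 + 0.66 + 0.70 + 0.84 + 0.83) / 8 = 0.7612
LCL = X̄̄ − A₃·s̄ = 78.5337 − 1.287 × 0.7612 = 77.5540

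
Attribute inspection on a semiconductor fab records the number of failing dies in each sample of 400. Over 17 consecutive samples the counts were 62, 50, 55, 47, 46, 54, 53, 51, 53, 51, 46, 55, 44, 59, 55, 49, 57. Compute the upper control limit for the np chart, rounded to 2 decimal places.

72.38

p̄ = Σdᵢ / (k·n) = 887 / (17 × 400) = 0.13044
UCL = np̄ + 3·√(np̄(1−p̄)) = 52.1765 + 3 × √(52.1765×0.86956) = 52.1765 + 3 × 6.7358 = 72.3838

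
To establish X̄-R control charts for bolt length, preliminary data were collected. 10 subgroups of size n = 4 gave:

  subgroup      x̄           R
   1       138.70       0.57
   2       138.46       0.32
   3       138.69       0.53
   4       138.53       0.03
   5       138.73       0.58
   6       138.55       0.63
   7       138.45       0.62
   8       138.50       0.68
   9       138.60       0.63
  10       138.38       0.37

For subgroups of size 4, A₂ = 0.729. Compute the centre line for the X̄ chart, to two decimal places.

X̄̄ = (138.70 + 138.46 + 138.69 + 138.53 + 138.73 + 138.55 + 138.45 + 138.50 + 138.60 + 138.38) / 10 = 1385.5900 / 10 = 138.5590
CL = X̄̄ = 138.5590

138.56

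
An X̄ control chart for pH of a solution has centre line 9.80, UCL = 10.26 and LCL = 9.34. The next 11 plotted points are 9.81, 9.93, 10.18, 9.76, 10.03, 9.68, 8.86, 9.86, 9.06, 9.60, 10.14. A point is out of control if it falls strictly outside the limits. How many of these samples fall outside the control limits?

Compare each point to [9.34, 10.26]: sample 7 = 8.86 < LCL; sample 9 = 9.06 < LCL.

2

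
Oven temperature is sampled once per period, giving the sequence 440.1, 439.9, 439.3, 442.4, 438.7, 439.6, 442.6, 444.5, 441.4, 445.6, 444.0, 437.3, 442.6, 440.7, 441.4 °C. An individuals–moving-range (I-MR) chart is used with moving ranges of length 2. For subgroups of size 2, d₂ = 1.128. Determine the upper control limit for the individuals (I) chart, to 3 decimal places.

X̄ = (440.1 + 439.9 + 439.3 + 442.4 + 438.7 + 439.6 + 442.6 + 444.5 + 441.4 + 445.6 + 444.0 + 437.3 + 442.6 + 440.7 + 441.4) / 15 = 441.3400
Moving ranges: 0.2, 0.6, 3.1, 3.7, 0.9, 3.0, 1.9, 3.1, 4.2, 1.6, 6.7, 5.3, 1.9, 0.7; M̄R̄ = 36.9000 / 14 = 2.6357
UCL = X̄ + 3·M̄R̄/d₂ = 441.3400 + 3 × 2.6357 / 1.128 = 448.3499

448.350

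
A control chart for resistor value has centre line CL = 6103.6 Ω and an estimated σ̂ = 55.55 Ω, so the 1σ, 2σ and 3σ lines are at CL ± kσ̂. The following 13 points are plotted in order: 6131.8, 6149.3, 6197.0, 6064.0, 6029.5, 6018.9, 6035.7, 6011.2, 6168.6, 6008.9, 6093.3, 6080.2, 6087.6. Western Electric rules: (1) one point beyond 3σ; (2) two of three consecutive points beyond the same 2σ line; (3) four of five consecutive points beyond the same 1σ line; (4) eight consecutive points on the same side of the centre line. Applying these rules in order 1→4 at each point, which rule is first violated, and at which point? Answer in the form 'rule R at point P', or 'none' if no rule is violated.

rule 3 at point 8

Zone of each point (C = within 1σ̂, B = 1σ̂–2σ̂, A = 2σ̂–3σ̂, * = beyond 3σ̂; sign = side of CL): 1:+C, 2:+C, 3:+B, 4:-C, 5:-B, 6:-B, 7:-B, 8:-B, 9:+B, 10:-B, 11:-C, 12:-C, 13:-C
Rule 3 (four of five consecutive points beyond the same 1σ limit) is satisfied at point 8.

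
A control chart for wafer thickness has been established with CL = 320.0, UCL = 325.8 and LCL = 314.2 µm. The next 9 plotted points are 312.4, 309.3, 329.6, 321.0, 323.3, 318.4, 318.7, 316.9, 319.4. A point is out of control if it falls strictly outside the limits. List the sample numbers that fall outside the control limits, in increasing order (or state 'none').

Compare each point to [314.2, 325.8]: sample 1 = 312.4 < LCL; sample 2 = 309.3 < LCL; sample 3 = 329.6 > UCL.

1, 2, 3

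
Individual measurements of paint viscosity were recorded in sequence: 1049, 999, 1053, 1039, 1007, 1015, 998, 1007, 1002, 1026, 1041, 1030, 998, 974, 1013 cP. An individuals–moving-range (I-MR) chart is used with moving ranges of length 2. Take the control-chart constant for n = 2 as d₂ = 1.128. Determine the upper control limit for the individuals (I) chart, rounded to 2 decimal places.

1080.18

X̄ = (1049 + 999 + 1053 + 1039 + 1007 + 1015 + 998 + 1007 + 1002 + 1026 + 1041 + 1030 + 998 + 974 + 1013) / 15 = 1016.7333
Moving ranges: 50, 54, 14, 32, 8, 17, 9, 5, 24, 15, 11, 32, 24, 39; M̄R̄ = 334.0000 / 14 = 23.8571
UCL = X̄ + 3·M̄R̄/d₂ = 1016.7333 + 3 × 23.8571 / 1.128 = 1080.1832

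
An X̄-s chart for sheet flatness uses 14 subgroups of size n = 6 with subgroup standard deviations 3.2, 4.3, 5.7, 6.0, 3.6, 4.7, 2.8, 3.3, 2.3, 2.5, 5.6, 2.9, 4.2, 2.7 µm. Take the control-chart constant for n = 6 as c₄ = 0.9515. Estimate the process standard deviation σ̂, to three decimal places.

s̄ = (3.2 + 4.3 + 5.7 + 6.0 + 3.6 + 4.7 + 2.8 + 3.3 + 2.3 + 2.5 + 5.6 + 2.9 + 4.2 + 2.7) / 14 = 3.8429
σ̂ = s̄ / c₄ = 3.8429 / 0.9515 = 4.0387

4.039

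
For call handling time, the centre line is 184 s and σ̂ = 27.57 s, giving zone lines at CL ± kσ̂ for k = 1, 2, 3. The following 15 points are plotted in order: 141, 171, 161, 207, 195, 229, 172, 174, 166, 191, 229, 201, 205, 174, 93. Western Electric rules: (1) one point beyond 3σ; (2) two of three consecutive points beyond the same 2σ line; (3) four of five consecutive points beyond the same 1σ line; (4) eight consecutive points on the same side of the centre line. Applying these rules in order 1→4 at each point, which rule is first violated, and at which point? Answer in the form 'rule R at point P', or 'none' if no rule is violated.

rule 1 at point 15

Zone of each point (C = within 1σ̂, B = 1σ̂–2σ̂, A = 2σ̂–3σ̂, * = beyond 3σ̂; sign = side of CL): 1:-B, 2:-C, 3:-C, 4:+C, 5:+C, 6:+B, 7:-C, 8:-C, 9:-C, 10:+C, 11:+B, 12:+C, 13:+C, 14:-C, 15:-*
Rule 1 (one point beyond the 3σ limits) is satisfied at point 15.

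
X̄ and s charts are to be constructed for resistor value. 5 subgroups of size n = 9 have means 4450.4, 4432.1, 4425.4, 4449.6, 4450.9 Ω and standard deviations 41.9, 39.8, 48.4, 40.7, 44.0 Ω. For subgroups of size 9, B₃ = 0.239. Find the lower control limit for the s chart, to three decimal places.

s̄ = (41.9 + 39.8 + 48.4 + 40.7 + 44.0) / 5 = 42.9600
LCL_s = B₃·s̄ = 0.239 × 42.9600 = 10.2674

10.267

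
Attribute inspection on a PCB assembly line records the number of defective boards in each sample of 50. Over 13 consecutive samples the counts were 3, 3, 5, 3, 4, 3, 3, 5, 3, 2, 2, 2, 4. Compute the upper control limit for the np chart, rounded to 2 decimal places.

8.45

p̄ = Σdᵢ / (k·n) = 42 / (13 × 50) = 0.06462
UCL = np̄ + 3·√(np̄(1−p̄)) = 3.2308 + 3 × √(3.2308×0.93538) = 3.2308 + 3 × 1.7384 = 8.4459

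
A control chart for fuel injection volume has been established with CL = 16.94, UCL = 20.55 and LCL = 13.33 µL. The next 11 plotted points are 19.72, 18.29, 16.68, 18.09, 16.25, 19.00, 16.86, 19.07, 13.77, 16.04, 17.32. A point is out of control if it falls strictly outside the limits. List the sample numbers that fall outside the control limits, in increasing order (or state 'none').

All 11 points lie within [13.33, 20.55].

none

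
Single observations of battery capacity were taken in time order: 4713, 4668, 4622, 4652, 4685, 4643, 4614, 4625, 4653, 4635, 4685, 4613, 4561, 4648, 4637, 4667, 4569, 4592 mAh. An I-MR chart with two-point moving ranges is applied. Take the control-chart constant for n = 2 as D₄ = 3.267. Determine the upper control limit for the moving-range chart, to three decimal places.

135.484

Moving ranges: 45, 46, 30, 33, 42, 29, 11, 28, 18, 50, 72, 52, 87, 11, 30, 98, 23; M̄R̄ = 705.0000 / 17 = 41.4706
UCL_MR = D₄·M̄R̄ = 3.267 × 41.4706 = 135.4844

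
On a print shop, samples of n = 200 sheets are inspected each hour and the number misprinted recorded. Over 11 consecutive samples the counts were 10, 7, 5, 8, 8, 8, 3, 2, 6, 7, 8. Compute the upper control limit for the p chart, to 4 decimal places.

0.0705

p̄ = Σdᵢ / (k·n) = 72 / (11 × 200) = 0.03273
UCL = p̄ + 3·√(p̄(1−p̄)/n) = 0.03273 + 3 × √(0.03273×0.96727/200) = 0.03273 + 3 × 0.01258 = 0.07047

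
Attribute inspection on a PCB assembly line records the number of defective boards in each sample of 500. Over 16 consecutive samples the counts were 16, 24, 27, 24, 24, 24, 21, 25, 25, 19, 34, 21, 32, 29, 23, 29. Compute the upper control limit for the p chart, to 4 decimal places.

p̄ = Σdᵢ / (k·n) = 397 / (16 × 500) = 0.04963
UCL = p̄ + 3·√(p̄(1−p̄)/n) = 0.04963 + 3 × √(0.04963×0.95037/500) = 0.04963 + 3 × 0.00971 = 0.07876

0.0788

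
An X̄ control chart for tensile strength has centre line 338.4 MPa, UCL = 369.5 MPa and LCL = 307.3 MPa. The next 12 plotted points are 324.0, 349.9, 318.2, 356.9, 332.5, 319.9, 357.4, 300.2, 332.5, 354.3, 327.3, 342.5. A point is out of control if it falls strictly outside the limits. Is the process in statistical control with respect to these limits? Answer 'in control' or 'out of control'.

out of control

Compare each point to [307.3, 369.5]: sample 8 = 300.2 < LCL.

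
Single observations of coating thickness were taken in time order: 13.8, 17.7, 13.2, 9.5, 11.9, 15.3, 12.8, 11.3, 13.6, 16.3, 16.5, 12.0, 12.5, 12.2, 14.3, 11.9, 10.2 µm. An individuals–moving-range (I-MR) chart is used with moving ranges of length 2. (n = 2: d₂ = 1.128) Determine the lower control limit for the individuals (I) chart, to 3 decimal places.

6.819

X̄ = (13.8 + 17.7 + 13.2 + 9.5 + 11.9 + 15.3 + 12.8 + 11.3 + 13.6 + 16.3 + 16.5 + 12.0 + 12.5 + 12.2 + 14.3 + 11.9 + 10.2) / 17 = 13.2353
Moving ranges: 3.9, 4.5, 3.7, 2.4, 3.4, 2.5, 1.5, 2.3, 2.7, 0.2, 4.5, 0.5, 0.3, 2.1, 2.4, 1.7; M̄R̄ = 38.6000 / 16 = 2.4125
LCL = X̄ − 3·M̄R̄/d₂ = 13.2353 − 3 × 2.4125 / 1.128 = 6.8191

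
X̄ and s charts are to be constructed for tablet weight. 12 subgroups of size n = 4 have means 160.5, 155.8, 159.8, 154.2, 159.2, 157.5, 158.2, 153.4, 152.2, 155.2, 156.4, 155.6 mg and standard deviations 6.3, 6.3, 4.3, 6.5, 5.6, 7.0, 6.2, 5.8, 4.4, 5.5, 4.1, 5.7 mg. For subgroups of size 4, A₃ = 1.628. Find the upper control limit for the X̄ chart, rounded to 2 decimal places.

X̄̄ = (160.5 + 155.8 + 159.8 + 154.2 + 159.2 + 157.5 + 158.2 + 153.4 + 152.2 + 155.2 + 156.4 + 155.6) / 12 = 156.5000
s̄ = (6.3 + 6.3 + 4.3 + 6.5 + 5.6 + 7.0 + 6.2 + 5.8 + 4.4 + 5.5 + 4.1 + 5.7) / 12 = 5.6417
UCL = X̄̄ + A₃·s̄ = 156.5000 + 1.628 × 5.6417 = 165.6846

165.68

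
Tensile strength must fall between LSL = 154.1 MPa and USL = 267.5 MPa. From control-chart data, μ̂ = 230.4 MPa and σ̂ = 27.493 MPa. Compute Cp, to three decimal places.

Cp = (USL − LSL) / (6σ̂) = (267.5 − 154.1) / (6 × 27.493) = 113.4000 / 164.9580 = 0.6874

0.687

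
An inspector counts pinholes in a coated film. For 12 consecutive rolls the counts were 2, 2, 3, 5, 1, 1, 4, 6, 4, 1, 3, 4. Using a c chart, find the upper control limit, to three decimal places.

8.196

c̄ = (2 + 2 + 3 + 5 + 1 + 1 + 4 + 6 + 4 + 1 + 3 + 4) / 12 = 36 / 12 = 3.0000
UCL = c̄ + 3√c̄ = 3.0000 + 3 × √3.0000 = 3.0000 + 3 × 1.7321 = 8.1962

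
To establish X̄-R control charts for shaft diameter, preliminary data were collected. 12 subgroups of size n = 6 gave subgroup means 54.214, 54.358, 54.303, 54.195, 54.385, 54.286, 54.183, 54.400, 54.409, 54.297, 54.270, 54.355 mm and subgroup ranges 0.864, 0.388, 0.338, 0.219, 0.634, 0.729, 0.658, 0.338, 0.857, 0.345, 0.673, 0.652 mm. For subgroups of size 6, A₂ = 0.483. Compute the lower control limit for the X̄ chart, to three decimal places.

X̄̄ = (54.214 + 54.358 + 54.303 + 54.195 + 54.385 + 54.286 + 54.183 + 54.400 + 54.409 + 54.297 + 54.270 + 54.355) / 12 = 651.6550 / 12 = 54.3046
R̄ = (0.864 + 0.388 + 0.338 + 0.219 + 0.634 + 0.729 + 0.658 + 0.338 + 0.857 + 0.345 + 0.673 + 0.652) / 12 = 6.6950 / 12 = 0.5579
LCL = X̄̄ − A₂·R̄ = 54.3046 − 0.483 × 0.5579 = 54.0351

54.035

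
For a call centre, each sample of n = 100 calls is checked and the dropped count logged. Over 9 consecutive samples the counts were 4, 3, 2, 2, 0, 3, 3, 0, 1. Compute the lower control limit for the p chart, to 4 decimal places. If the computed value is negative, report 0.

p̄ = Σdᵢ / (k·n) = 18 / (9 × 100) = 0.02000
LCL = p̄ − 3·√(p̄(1−p̄)/n) = 0.02000 − 3 × 0.01400 = -0.02200 → 0 (negative, so LCL = 0)

0.0000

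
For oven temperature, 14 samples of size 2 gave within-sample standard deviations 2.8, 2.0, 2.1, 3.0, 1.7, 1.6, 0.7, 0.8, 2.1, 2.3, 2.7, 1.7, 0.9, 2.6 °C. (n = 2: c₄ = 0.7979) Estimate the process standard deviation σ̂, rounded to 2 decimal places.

s̄ = (2.8 + 2.0 + 2.1 + 3.0 + 1.7 + 1.6 + 0.7 + 0.8 + 2.1 + 2.3 + 2.7 + 1.7 + 0.9 + 2.6) / 14 = 1.9286
σ̂ = s̄ / c₄ = 1.9286 / 0.7979 = 2.4171

2.42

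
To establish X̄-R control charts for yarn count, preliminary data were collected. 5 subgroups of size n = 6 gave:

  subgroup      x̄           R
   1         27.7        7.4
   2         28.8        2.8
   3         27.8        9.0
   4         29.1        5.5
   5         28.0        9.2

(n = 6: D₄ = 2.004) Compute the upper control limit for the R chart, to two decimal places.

R̄ = (7.4 + 2.8 + 9.0 + 5.5 + 9.2) / 5 = 33.9000 / 5 = 6.7800
UCL_R = D₄·R̄ = 2.004 × 6.7800 = 13.5871

13.59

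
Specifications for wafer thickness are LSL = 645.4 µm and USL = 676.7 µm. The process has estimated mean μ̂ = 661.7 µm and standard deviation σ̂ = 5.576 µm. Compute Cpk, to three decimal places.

0.897

Cpu = (USL − μ̂) / (3σ̂) = (676.7 − 661.7) / (3 × 5.576) = 0.8967; Cpl = (μ̂ − LSL) / (3σ̂) = (661.7 − 645.4) / (3 × 5.576) = 0.9744; Cpk = min(Cpu, Cpl) = 0.8967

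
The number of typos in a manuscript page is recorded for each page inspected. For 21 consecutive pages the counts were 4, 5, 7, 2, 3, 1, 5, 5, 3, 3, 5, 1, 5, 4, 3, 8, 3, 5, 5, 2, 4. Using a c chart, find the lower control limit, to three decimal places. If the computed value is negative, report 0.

0.000

c̄ = (4 + 5 + 7 + 2 + 3 + 1 + 5 + 5 + 3 + 3 + 5 + 1 + 5 + 4 + 3 + 8 + 3 + 5 + 5 + 2 + 4) / 21 = 83 / 21 = 3.9524
LCL = c̄ − 3√c̄ = 3.9524 − 3 × 1.9881 = -2.0118 → 0 (cannot be negative)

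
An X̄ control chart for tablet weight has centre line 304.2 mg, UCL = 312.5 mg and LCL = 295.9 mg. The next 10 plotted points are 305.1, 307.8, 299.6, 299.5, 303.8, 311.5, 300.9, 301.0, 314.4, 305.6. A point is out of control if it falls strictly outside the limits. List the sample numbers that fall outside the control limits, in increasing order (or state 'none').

9

Compare each point to [295.9, 312.5]: sample 9 = 314.4 > UCL.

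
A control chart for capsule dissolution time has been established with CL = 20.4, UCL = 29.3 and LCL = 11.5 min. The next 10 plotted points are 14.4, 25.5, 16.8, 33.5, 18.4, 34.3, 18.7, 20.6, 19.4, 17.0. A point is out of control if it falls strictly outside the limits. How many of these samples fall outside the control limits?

2

Compare each point to [11.5, 29.3]: sample 4 = 33.5 > UCL; sample 6 = 34.3 > UCL.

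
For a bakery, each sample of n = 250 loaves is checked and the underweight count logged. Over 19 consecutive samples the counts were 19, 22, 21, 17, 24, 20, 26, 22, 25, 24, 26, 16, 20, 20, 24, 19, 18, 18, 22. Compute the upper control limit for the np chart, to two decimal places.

p̄ = Σdᵢ / (k·n) = 403 / (19 × 250) = 0.08484
UCL = np̄ + 3·√(np̄(1−p̄)) = 21.2105 + 3 × √(21.2105×0.91516) = 21.2105 + 3 × 4.4058 = 34.4279

34.43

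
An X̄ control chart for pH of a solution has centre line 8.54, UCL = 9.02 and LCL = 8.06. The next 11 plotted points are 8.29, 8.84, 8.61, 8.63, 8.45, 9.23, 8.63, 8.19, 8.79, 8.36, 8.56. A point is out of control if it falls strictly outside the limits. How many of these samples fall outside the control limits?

1

Compare each point to [8.06, 9.02]: sample 6 = 9.23 > UCL.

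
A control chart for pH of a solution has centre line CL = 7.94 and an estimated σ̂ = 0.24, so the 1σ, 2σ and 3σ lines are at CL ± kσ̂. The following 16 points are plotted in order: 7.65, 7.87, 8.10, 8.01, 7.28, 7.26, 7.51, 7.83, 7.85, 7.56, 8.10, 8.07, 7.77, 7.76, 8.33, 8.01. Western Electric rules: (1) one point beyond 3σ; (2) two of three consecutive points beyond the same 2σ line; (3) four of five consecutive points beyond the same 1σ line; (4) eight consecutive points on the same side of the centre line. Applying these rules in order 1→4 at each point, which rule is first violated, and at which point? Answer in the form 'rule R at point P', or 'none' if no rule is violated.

Zone of each point (C = within 1σ̂, B = 1σ̂–2σ̂, A = 2σ̂–3σ̂, * = beyond 3σ̂; sign = side of CL): 1:-B, 2:-C, 3:+C, 4:+C, 5:-A, 6:-A, 7:-B, 8:-C, 9:-C, 10:-B, 11:+C, 12:+C, 13:-C, 14:-C, 15:+B, 16:+C
Rule 2 (two of three consecutive points beyond the same 2σ limit) is satisfied at point 6.

rule 2 at point 6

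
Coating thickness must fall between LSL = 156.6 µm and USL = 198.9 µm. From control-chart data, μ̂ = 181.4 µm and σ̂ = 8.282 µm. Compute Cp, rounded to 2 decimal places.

Cp = (USL − LSL) / (6σ̂) = (198.9 − 156.6) / (6 × 8.282) = 42.3000 / 49.6920 = 0.8512

0.85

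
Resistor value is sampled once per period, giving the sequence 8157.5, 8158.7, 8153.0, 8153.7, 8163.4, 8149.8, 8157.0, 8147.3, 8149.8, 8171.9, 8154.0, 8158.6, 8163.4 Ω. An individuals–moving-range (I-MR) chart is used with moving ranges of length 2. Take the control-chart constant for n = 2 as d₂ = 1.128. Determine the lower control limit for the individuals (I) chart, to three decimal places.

8134.680

X̄ = (8157.5 + 8158.7 + 8153.0 + 8153.7 + 8163.4 + 8149.8 + 8157.0 + 8147.3 + 8149.8 + 8171.9 + 8154.0 + 8158.6 + 8163.4) / 13 = 8156.7769
Moving ranges: 1.2, 5.7, 0.7, 9.7, 13.6, 7.2, 9.7, 2.5, 22.1, 17.9, 4.6, 4.8; M̄R̄ = 99.7000 / 12 = 8.3083
LCL = X̄ − 3·M̄R̄/d₂ = 8156.7769 − 3 × 8.3083 / 1.128 = 8134.6803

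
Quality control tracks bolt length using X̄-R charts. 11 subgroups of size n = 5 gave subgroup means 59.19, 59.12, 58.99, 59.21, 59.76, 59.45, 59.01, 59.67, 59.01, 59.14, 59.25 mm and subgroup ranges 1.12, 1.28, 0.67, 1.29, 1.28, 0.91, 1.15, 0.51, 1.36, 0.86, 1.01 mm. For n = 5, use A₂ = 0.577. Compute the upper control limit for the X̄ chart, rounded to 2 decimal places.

X̄̄ = (59.19 + 59.12 + 58.99 + 59.21 + 59.76 + 59.45 + 59.01 + 59.67 + 59.01 + 59.14 + 59.25) / 11 = 651.8000 / 11 = 59.2545
R̄ = (1.12 + 1.28 + 0.67 + 1.29 + 1.28 + 0.91 + 1.15 + 0.51 + 1.36 + 0.86 + 1.01) / 11 = 11.4400 / 11 = 1.0400
UCL = X̄̄ + A₂·R̄ = 59.2545 + 0.577 × 1.0400 = 59.8546

59.85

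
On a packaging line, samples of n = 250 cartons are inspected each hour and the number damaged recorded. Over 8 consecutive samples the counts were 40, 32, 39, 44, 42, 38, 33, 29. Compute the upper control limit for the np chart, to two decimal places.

53.99

p̄ = Σdᵢ / (k·n) = 297 / (8 × 250) = 0.14850
UCL = np̄ + 3·√(np̄(1−p̄)) = 37.1250 + 3 × √(37.1250×0.85150) = 37.1250 + 3 × 5.6224 = 53.9923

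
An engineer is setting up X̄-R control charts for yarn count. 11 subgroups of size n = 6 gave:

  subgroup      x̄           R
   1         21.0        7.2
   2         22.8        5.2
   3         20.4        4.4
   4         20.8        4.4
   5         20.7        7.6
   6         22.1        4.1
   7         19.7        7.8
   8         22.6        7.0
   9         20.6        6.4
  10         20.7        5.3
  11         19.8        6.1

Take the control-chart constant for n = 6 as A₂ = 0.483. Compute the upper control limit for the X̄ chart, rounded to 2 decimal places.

X̄̄ = (21.0 + 22.8 + 20.4 + 20.8 + 20.7 + 22.1 + 19.7 + 22.6 + 20.6 + 20.7 + 19.8) / 11 = 231.2000 / 11 = 21.0182
R̄ = (7.2 + 5.2 + 4.4 + 4.4 + 7.6 + 4.1 + 7.8 + 7.0 + 6.4 + 5.3 + 6.1) / 11 = 65.5000 / 11 = 5.9545
UCL = X̄̄ + A₂·R̄ = 21.0182 + 0.483 × 5.9545 = 23.8942

23.89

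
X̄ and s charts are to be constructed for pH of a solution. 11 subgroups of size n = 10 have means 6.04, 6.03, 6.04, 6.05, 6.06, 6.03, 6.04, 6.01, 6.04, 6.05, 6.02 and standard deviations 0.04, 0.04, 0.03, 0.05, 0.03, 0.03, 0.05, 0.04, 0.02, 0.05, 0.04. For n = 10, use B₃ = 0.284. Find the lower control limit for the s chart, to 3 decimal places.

0.011

s̄ = (0.04 + 0.04 + 0.03 + 0.05 + 0.03 + 0.03 + 0.05 + 0.04 + 0.02 + 0.05 + 0.04) / 11 = 0.0382
LCL_s = B₃·s̄ = 0.284 × 0.0382 = 0.0108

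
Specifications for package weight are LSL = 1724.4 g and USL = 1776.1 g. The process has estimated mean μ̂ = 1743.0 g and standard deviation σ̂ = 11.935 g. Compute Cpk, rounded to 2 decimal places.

0.52

Cpu = (USL − μ̂) / (3σ̂) = (1776.1 − 1743.0) / (3 × 11.935) = 0.9245; Cpl = (μ̂ − LSL) / (3σ̂) = (1743.0 − 1724.4) / (3 × 11.935) = 0.5195; Cpk = min(Cpu, Cpl) = 0.5195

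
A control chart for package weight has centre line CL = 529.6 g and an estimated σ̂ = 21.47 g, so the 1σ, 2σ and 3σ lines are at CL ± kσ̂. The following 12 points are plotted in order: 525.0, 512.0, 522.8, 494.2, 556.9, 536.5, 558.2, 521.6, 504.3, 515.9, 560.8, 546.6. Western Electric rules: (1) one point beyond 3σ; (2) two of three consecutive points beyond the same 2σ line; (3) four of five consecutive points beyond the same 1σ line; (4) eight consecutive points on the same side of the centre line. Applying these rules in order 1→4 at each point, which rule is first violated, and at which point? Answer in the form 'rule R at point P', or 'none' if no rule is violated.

Zone of each point (C = within 1σ̂, B = 1σ̂–2σ̂, A = 2σ̂–3σ̂, * = beyond 3σ̂; sign = side of CL): 1:-C, 2:-C, 3:-C, 4:-B, 5:+B, 6:+C, 7:+B, 8:-C, 9:-B, 10:-C, 11:+B, 12:+C
No rule fires across all 12 points.

none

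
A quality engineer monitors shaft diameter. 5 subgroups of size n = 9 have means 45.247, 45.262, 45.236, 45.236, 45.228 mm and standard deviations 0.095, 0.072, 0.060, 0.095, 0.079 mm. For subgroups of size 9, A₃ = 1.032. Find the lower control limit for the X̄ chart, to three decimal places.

45.159

X̄̄ = (45.247 + 45.262 + 45.236 + 45.236 + 45.228) / 5 = 45.2418
s̄ = (0.095 + 0.072 + 0.060 + 0.095 + 0.079) / 5 = 0.0802
LCL = X̄̄ − A₃·s̄ = 45.2418 − 1.032 × 0.0802 = 45.1590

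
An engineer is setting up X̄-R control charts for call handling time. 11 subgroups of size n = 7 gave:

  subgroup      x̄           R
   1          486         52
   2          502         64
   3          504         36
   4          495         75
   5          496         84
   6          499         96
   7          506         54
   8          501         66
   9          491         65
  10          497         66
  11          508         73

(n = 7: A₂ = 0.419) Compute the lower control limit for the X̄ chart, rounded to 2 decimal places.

X̄̄ = (486 + 502 + 504 + 495 + 496 + 499 + 506 + 501 + 491 + 497 + 508) / 11 = 5485.0000 / 11 = 498.6364
R̄ = (52 + 64 + 36 + 75 + 84 + 96 + 54 + 66 + 65 + 66 + 73) / 11 = 731.0000 / 11 = 66.4545
LCL = X̄̄ − A₂·R̄ = 498.6364 − 0.419 × 66.4545 = 470.7919

470.79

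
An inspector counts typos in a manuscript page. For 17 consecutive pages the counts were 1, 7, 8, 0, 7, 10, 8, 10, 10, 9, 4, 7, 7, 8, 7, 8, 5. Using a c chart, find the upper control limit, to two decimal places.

c̄ = (1 + 7 + 8 + 0 + 7 + 10 + 8 + 10 + 10 + 9 + 4 + 7 + 7 + 8 + 7 + 8 + 5) / 17 = 116 / 17 = 6.8235
UCL = c̄ + 3√c̄ = 6.8235 + 3 × √6.8235 = 6.8235 + 3 × 2.6122 = 14.6601

14.66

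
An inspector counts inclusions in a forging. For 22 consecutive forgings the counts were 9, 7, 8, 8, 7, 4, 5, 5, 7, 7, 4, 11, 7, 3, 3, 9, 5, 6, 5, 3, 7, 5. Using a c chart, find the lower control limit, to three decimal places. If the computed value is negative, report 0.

c̄ = (9 + 7 + 8 + 8 + 7 + 4 + 5 + 5 + 7 + 7 + 4 + 11 + 7 + 3 + 3 + 9 + 5 + 6 + 5 + 3 + 7 + 5) / 22 = 135 / 22 = 6.1364
LCL = c̄ − 3√c̄ = 6.1364 − 3 × 2.4772 = -1.2951 → 0 (cannot be negative)

0.000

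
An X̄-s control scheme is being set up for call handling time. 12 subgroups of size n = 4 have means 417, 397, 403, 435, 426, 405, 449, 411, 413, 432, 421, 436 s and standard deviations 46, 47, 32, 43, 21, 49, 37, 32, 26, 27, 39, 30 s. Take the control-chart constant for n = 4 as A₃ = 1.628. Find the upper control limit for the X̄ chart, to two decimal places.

X̄̄ = (417 + 397 + 403 + 435 + 426 + 405 + 449 + 411 + 413 + 432 + 421 + 436) / 12 = 420.4167
s̄ = (46 + 47 + 32 + 43 + 21 + 49 + 37 + 32 + 26 + 27 + 39 + 30) / 12 = 35.7500
UCL = X̄̄ + A₃·s̄ = 420.4167 + 1.628 × 35.7500 = 478.6177

478.62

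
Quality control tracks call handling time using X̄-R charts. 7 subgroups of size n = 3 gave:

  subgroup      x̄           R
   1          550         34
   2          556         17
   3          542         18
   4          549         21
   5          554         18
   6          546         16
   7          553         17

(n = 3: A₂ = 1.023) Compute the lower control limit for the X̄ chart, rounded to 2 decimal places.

529.39

X̄̄ = (550 + 556 + 542 + 549 + 554 + 546 + 553) / 7 = 3850.0000 / 7 = 550.0000
R̄ = (34 + 17 + 18 + 21 + 18 + 16 + 17) / 7 = 141.0000 / 7 = 20.1429
LCL = X̄̄ − A₂·R̄ = 550.0000 − 1.023 × 20.1429 = 529.3939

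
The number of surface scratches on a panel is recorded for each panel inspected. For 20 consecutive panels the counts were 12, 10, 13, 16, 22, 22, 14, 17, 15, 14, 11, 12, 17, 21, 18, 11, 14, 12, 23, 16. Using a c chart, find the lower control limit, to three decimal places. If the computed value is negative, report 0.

3.689

c̄ = (12 + 10 + 13 + 16 + 22 + 22 + 14 + 17 + 15 + 14 + 11 + 12 + 17 + 21 + 18 + 11 + 14 + 12 + 23 + 16) / 20 = 310 / 20 = 15.5000
LCL = c̄ − 3√c̄ = 15.5000 − 3 × 3.9370 = 3.6890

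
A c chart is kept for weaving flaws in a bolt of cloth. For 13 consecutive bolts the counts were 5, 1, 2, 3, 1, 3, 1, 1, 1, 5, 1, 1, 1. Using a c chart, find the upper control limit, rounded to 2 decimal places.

c̄ = (5 + 1 + 2 + 3 + 1 + 3 + 1 + 1 + 1 + 5 + 1 + 1 + 1) / 13 = 26 / 13 = 2.0000
UCL = c̄ + 3√c̄ = 2.0000 + 3 × √2.0000 = 2.0000 + 3 × 1.4142 = 6.2426

6.24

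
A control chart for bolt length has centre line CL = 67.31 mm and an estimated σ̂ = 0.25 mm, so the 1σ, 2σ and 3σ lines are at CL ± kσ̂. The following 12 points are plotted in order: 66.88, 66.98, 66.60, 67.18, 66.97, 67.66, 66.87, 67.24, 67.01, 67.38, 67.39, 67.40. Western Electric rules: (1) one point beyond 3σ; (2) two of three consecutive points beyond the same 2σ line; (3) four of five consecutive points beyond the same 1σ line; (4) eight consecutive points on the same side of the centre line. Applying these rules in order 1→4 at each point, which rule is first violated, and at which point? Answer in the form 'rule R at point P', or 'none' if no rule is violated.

rule 3 at point 5

Zone of each point (C = within 1σ̂, B = 1σ̂–2σ̂, A = 2σ̂–3σ̂, * = beyond 3σ̂; sign = side of CL): 1:-B, 2:-B, 3:-A, 4:-C, 5:-B, 6:+B, 7:-B, 8:-C, 9:-B, 10:+C, 11:+C, 12:+C
Rule 3 (four of five consecutive points beyond the same 1σ limit) is satisfied at point 5.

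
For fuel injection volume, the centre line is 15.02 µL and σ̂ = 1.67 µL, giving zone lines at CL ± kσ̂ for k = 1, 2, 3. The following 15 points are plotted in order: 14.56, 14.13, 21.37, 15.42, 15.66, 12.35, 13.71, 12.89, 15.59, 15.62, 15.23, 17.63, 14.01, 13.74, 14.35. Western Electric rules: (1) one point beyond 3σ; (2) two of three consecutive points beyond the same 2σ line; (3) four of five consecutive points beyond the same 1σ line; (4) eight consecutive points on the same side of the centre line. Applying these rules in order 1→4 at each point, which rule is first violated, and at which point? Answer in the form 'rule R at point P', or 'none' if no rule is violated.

rule 1 at point 3

Zone of each point (C = within 1σ̂, B = 1σ̂–2σ̂, A = 2σ̂–3σ̂, * = beyond 3σ̂; sign = side of CL): 1:-C, 2:-C, 3:+*, 4:+C, 5:+C, 6:-B, 7:-C, 8:-B, 9:+C, 10:+C, 11:+C, 12:+B, 13:-C, 14:-C, 15:-C
Rule 1 (one point beyond the 3σ limits) is satisfied at point 3.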